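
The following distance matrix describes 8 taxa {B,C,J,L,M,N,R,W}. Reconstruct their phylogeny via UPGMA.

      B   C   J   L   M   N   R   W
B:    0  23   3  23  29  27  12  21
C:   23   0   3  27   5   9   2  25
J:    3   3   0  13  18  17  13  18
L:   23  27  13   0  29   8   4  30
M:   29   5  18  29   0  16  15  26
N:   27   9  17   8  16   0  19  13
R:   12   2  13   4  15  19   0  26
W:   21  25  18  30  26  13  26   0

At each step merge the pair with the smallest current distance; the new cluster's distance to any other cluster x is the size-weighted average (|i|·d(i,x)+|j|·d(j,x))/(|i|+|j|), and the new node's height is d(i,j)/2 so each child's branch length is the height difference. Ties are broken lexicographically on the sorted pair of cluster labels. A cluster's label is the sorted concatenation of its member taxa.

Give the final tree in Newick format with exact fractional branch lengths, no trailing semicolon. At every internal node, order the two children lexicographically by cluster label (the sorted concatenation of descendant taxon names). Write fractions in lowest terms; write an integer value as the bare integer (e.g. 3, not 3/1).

((((B:3/2,J:3/2):20/3,((C:1,R:1):4,M:5):19/6):31/30,(L:4,N:4):26/5):151/70,W:159/14)

step 1: merge (C,R) at d=2; branch lengths C→1, R→1; new cluster CR
  updated: d(B,CR)=35/2, d(CR,J)=8, d(CR,L)=31/2, d(CR,M)=10, d(CR,N)=14, d(CR,W)=51/2
step 2: merge (B,J) at d=3; branch lengths B→3/2, J→3/2; new cluster BJ
  updated: d(BJ,CR)=51/4, d(BJ,L)=18, d(BJ,M)=47/2, d(BJ,N)=22, d(BJ,W)=39/2
step 3: merge (L,N) at d=8; branch lengths L→4, N→4; new cluster LN
  updated: d(BJ,LN)=20, d(CR,LN)=59/4, d(LN,M)=45/2, d(LN,W)=43/2
step 4: merge (CR,M) at d=10; branch lengths CR→4, M→5; new cluster CMR
  updated: d(BJ,CMR)=49/3, d(CMR,LN)=52/3, d(CMR,W)=77/3
step 5: merge (BJ,CMR) at d=49/3; branch lengths BJ→20/3, CMR→19/6; new cluster BCJMR
  updated: d(BCJMR,LN)=92/5, d(BCJMR,W)=116/5
step 6: merge (BCJMR,LN) at d=92/5; branch lengths BCJMR→31/30, LN→26/5; new cluster BCJLMNR
  updated: d(BCJLMNR,W)=159/7
step 7: merge (BCJLMNR,W) at d=159/7; branch lengths BCJLMNR→151/70, W→159/14; new cluster BCJLMNRW
final tree: ((((B:3/2,J:3/2):20/3,((C:1,R:1):4,M:5):19/6):31/30,(L:4,N:4):26/5):151/70,W:159/14)
total length: 5416/105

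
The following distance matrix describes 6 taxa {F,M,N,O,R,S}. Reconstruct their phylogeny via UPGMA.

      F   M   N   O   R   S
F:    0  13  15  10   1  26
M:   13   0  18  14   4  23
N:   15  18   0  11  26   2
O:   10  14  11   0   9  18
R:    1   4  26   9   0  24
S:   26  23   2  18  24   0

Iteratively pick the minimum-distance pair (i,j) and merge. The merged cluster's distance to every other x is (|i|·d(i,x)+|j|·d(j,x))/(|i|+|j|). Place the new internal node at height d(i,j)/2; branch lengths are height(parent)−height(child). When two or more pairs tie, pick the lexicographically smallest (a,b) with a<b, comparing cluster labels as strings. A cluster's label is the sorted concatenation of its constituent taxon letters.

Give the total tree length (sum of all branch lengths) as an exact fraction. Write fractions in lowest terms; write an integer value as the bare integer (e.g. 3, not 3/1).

251/8

iteration 1: select F,R (d=1); attach at lengths (1/2, 1/2); label the merged cluster FR
  updated: d(FR,M)=17/2, d(FR,N)=41/2, d(FR,O)=19/2, d(FR,S)=25
iteration 2: select N,S (d=2); attach at lengths (1, 1); label the merged cluster NS
  updated: d(FR,NS)=91/4, d(M,NS)=41/2, d(NS,O)=29/2
iteration 3: select FR,M (d=17/2); attach at lengths (15/4, 17/4); label the merged cluster FMR
  updated: d(FMR,NS)=22, d(FMR,O)=11
iteration 4: select FMR,O (d=11); attach at lengths (5/4, 11/2); label the merged cluster FMOR
  updated: d(FMOR,NS)=161/8
iteration 5: select FMOR,NS (d=161/8); attach at lengths (73/16, 145/16); label the merged cluster FMNORS
final tree: ((((F:1/2,R:1/2):15/4,M:17/4):5/4,O:11/2):73/16,(N:1,S:1):145/16)
total length: 251/8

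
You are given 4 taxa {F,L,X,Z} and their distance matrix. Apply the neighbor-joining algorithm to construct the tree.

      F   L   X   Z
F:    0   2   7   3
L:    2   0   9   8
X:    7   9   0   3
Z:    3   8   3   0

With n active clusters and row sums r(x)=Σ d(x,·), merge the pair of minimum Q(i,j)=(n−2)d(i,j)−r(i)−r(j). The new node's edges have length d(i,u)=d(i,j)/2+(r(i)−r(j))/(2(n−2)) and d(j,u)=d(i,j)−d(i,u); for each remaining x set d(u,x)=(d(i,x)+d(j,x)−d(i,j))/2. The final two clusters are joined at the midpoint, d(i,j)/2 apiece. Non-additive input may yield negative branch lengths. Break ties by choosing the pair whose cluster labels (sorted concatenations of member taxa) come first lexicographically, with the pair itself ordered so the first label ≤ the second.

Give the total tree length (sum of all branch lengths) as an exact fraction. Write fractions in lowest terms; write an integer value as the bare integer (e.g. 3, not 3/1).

37/4

iteration 1: select F,L (d=2, Q=-27); attach at lengths (-3/4, 11/4); label the merged cluster FL
  updated: d(FL,X)=7, d(FL,Z)=9/2
iteration 2: select FL,X (d=7, Q=-29/2); attach at lengths (17/4, 11/4); label the merged cluster FLX
  updated: d(FLX,Z)=1/4
iteration 3: select FLX,Z (d=1/4); attach at lengths (1/8, 1/8); label the merged cluster FLXZ
final tree: (((F:-3/4,L:11/4):17/4,X:11/4):1/8,Z:1/8)
total length: 37/4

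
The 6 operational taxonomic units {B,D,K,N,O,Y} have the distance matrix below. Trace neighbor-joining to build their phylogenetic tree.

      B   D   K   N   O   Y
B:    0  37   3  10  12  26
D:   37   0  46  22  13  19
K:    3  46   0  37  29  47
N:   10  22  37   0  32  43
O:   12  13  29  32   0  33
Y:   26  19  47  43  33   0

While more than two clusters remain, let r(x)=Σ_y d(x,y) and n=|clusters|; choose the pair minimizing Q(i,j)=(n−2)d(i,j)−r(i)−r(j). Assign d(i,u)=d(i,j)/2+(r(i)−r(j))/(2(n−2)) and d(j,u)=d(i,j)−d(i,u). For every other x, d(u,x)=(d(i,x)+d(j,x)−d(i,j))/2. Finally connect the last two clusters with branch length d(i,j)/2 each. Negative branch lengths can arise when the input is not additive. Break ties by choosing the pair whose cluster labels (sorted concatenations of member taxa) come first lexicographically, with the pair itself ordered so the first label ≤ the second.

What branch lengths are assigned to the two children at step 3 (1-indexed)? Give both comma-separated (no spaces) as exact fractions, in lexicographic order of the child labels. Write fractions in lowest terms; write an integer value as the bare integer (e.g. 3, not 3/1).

31/4,27/4

iteration 1: select B,K (d=3, Q=-238); attach at lengths (-31/4, 43/4); label the merged cluster BK
  updated: d(BK,D)=40, d(BK,N)=22, d(BK,O)=19, d(BK,Y)=35
iteration 2: select BK,N (d=22, Q=-169); attach at lengths (21/2, 23/2); label the merged cluster BKN
  updated: d(BKN,D)=20, d(BKN,O)=29/2, d(BKN,Y)=28
iteration 3: select BKN,O (d=29/2, Q=-94); attach at lengths (31/4, 27/4); label the merged cluster BKNO
  updated: d(BKNO,D)=37/4, d(BKNO,Y)=93/4
iteration 4: select BKNO,D (d=37/4, Q=-103/2); attach at lengths (27/4, 5/2); label the merged cluster BDKNO
  updated: d(BDKNO,Y)=33/2
iteration 5: select BDKNO,Y (d=33/2); attach at lengths (33/4, 33/4); label the merged cluster BDKNOY
final tree: (((((B:-31/4,K:43/4):21/2,N:23/2):31/4,O:27/4):27/4,D:5/2):33/4,Y:33/4)
total length: 261/4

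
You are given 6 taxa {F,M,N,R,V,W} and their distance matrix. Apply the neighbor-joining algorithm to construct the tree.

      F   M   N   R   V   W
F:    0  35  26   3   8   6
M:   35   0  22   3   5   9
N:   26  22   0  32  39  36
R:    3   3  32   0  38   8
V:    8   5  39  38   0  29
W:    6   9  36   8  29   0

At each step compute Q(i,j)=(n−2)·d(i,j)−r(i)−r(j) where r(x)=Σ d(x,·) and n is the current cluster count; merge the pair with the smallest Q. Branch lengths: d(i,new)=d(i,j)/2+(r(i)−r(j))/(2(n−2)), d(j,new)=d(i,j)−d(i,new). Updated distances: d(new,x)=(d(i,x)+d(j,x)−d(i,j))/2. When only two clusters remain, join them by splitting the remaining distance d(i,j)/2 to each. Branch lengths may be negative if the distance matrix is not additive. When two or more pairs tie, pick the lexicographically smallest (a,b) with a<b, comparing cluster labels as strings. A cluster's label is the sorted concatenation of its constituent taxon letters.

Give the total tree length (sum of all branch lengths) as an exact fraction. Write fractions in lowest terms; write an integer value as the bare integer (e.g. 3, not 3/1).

iteration 1: select M,V (d=5, Q=-173); attach at lengths (-25/8, 65/8); label the merged cluster MV
  updated: d(F,MV)=19, d(MV,N)=28, d(MV,R)=18, d(MV,W)=33/2
iteration 2: select MV,N (d=28, Q=-239/2); attach at lengths (29/4, 83/4); label the merged cluster MNV
  updated: d(F,MNV)=17/2, d(MNV,R)=11, d(MNV,W)=49/4
iteration 3: select F,R (d=3, Q=-67/2); attach at lengths (3/8, 21/8); label the merged cluster FR
  updated: d(FR,MNV)=33/4, d(FR,W)=11/2
iteration 4: select FR,MNV (d=33/4, Q=-26); attach at lengths (3/4, 15/2); label the merged cluster FMNRV
  updated: d(FMNRV,W)=19/4
iteration 5: select FMNRV,W (d=19/4); attach at lengths (19/8, 19/8); label the merged cluster FMNRVW
final tree: (((F:3/8,R:21/8):3/4,((M:-25/8,V:65/8):29/4,N:83/4):15/2):19/8,W:19/8)
total length: 49

49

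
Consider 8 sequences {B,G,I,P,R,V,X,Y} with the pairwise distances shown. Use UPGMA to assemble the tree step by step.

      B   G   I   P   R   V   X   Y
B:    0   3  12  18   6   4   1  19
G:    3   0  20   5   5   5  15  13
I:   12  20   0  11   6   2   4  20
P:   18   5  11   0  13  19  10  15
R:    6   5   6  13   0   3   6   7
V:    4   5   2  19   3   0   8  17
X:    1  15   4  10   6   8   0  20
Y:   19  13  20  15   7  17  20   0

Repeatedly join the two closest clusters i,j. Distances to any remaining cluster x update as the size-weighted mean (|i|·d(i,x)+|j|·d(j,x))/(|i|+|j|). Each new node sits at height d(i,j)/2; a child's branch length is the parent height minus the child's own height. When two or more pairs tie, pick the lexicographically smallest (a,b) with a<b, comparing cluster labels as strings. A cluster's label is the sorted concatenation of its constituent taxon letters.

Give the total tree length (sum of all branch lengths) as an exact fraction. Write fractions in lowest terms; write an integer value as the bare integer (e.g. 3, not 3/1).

3296/105

step 1: merge (B,X) at d=1; branch lengths B→1/2, X→1/2; new cluster BX
  updated: d(BX,G)=9, d(BX,I)=8, d(BX,P)=14, d(BX,R)=6, d(BX,V)=6, d(BX,Y)=39/2
step 2: merge (I,V) at d=2; branch lengths I→1, V→1; new cluster IV
  updated: d(BX,IV)=7, d(G,IV)=25/2, d(IV,P)=15, d(IV,R)=9/2, d(IV,Y)=37/2
step 3: merge (IV,R) at d=9/2; branch lengths IV→5/4, R→9/4; new cluster IRV
  updated: d(BX,IRV)=20/3, d(G,IRV)=10, d(IRV,P)=43/3, d(IRV,Y)=44/3
step 4: merge (G,P) at d=5; branch lengths G→5/2, P→5/2; new cluster GP
  updated: d(BX,GP)=23/2, d(GP,IRV)=73/6, d(GP,Y)=14
step 5: merge (BX,IRV) at d=20/3; branch lengths BX→17/6, IRV→13/12; new cluster BIRVX
  updated: d(BIRVX,GP)=119/10, d(BIRVX,Y)=83/5
step 6: merge (BIRVX,GP) at d=119/10; branch lengths BIRVX→157/60, GP→69/20; new cluster BGIPRVX
  updated: d(BGIPRVX,Y)=111/7
step 7: merge (BGIPRVX,Y) at d=111/7; branch lengths BGIPRVX→277/140, Y→111/14; new cluster BGIPRVXY
final tree: ((((B:1/2,X:1/2):17/6,((I:1,V:1):5/4,R:9/4):13/12):157/60,(G:5/2,P:5/2):69/20):277/140,Y:111/14)
total length: 3296/105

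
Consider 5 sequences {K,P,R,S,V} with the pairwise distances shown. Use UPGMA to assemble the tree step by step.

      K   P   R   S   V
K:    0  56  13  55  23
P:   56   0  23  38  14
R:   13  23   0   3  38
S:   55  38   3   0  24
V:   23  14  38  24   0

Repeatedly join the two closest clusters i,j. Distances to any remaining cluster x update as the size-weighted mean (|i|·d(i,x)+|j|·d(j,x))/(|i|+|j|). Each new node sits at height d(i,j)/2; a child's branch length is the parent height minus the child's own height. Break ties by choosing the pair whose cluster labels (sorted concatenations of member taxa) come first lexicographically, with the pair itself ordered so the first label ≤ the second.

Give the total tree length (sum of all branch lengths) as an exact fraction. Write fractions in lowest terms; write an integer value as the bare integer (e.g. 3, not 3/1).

485/8

iteration 1: select R,S (d=3); attach at lengths (3/2, 3/2); label the merged cluster RS
  updated: d(K,RS)=34, d(P,RS)=61/2, d(RS,V)=31
iteration 2: select P,V (d=14); attach at lengths (7, 7); label the merged cluster PV
  updated: d(K,PV)=79/2, d(PV,RS)=123/4
iteration 3: select PV,RS (d=123/4); attach at lengths (67/8, 111/8); label the merged cluster PRSV
  updated: d(K,PRSV)=147/4
iteration 4: select K,PRSV (d=147/4); attach at lengths (147/8, 3); label the merged cluster KPRSV
final tree: (K:147/8,((P:7,V:7):67/8,(R:3/2,S:3/2):111/8):3)
total length: 485/8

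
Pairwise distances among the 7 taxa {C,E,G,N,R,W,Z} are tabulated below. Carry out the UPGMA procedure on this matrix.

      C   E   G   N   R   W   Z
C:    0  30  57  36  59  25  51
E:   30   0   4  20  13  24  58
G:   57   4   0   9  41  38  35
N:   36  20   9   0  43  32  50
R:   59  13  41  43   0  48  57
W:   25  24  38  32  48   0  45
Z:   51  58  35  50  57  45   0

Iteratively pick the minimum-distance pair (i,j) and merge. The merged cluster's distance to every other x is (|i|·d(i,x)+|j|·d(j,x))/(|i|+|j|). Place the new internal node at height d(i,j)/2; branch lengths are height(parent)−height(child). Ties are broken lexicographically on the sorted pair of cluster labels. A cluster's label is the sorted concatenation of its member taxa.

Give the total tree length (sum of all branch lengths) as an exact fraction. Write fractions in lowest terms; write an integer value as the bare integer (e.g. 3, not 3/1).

215/2

step 1: merge (E,G) at d=4; branch lengths E→2, G→2; new cluster EG
  updated: d(C,EG)=87/2, d(EG,N)=29/2, d(EG,R)=27, d(EG,W)=31, d(EG,Z)=93/2
step 2: merge (EG,N) at d=29/2; branch lengths EG→21/4, N→29/4; new cluster EGN
  updated: d(C,EGN)=41, d(EGN,R)=97/3, d(EGN,W)=94/3, d(EGN,Z)=143/3
step 3: merge (C,W) at d=25; branch lengths C→25/2, W→25/2; new cluster CW
  updated: d(CW,EGN)=217/6, d(CW,R)=107/2, d(CW,Z)=48
step 4: merge (EGN,R) at d=97/3; branch lengths EGN→107/12, R→97/6; new cluster EGNR
  updated: d(CW,EGNR)=81/2, d(EGNR,Z)=50
step 5: merge (CW,EGNR) at d=81/2; branch lengths CW→31/4, EGNR→49/12; new cluster CEGNRW
  updated: d(CEGNRW,Z)=148/3
step 6: merge (CEGNRW,Z) at d=148/3; branch lengths CEGNRW→53/12, Z→74/3; new cluster CEGNRWZ
final tree: (((C:25/2,W:25/2):31/4,(((E:2,G:2):21/4,N:29/4):107/12,R:97/6):49/12):53/12,Z:74/3)
total length: 215/2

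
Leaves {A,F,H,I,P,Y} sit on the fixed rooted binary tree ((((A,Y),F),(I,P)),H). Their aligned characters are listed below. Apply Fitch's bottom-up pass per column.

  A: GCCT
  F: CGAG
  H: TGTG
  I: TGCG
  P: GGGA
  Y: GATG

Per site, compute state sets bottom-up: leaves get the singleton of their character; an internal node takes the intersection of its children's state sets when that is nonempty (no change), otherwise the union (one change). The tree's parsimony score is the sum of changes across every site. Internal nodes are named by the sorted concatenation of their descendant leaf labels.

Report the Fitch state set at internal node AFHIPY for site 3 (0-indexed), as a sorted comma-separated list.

[col 0] AY: children A:{G}, Y:{G} ∩→ {G}; cost 0
[col 0] AFY: children AY:{G}, F:{C} ∪→ {C,G}; cost 1
[col 0] IP: children I:{T}, P:{G} ∪→ {G,T}; cost 1
[col 0] AFIPY: children AFY:{C,G}, IP:{G,T} ∩→ {G}; cost 0
[col 0] AFHIPY: children AFIPY:{G}, H:{T} ∪→ {G,T}; cost 1
[col 1] AY: children A:{C}, Y:{A} ∪→ {A,C}; cost 1
[col 1] AFY: children AY:{A,C}, F:{G} ∪→ {A,C,G}; cost 1
[col 1] IP: children I:{G}, P:{G} ∩→ {G}; cost 0
[col 1] AFIPY: children AFY:{A,C,G}, IP:{G} ∩→ {G}; cost 0
[col 1] AFHIPY: children AFIPY:{G}, H:{G} ∩→ {G}; cost 0
[col 2] AY: children A:{C}, Y:{T} ∪→ {C,T}; cost 1
[col 2] AFY: children AY:{C,T}, F:{A} ∪→ {A,C,T}; cost 1
[col 2] IP: children I:{C}, P:{G} ∪→ {C,G}; cost 1
[col 2] AFIPY: children AFY:{A,C,T}, IP:{C,G} ∩→ {C}; cost 0
[col 2] AFHIPY: children AFIPY:{C}, H:{T} ∪→ {C,T}; cost 1
[col 3] AY: children A:{T}, Y:{G} ∪→ {G,T}; cost 1
[col 3] AFY: children AY:{G,T}, F:{G} ∩→ {G}; cost 0
[col 3] IP: children I:{G}, P:{A} ∪→ {A,G}; cost 1
[col 3] AFIPY: children AFY:{G}, IP:{A,G} ∩→ {G}; cost 0
[col 3] AFHIPY: children AFIPY:{G}, H:{G} ∩→ {G}; cost 0
per-site changes: [3, 2, 4, 2]; total = 11

G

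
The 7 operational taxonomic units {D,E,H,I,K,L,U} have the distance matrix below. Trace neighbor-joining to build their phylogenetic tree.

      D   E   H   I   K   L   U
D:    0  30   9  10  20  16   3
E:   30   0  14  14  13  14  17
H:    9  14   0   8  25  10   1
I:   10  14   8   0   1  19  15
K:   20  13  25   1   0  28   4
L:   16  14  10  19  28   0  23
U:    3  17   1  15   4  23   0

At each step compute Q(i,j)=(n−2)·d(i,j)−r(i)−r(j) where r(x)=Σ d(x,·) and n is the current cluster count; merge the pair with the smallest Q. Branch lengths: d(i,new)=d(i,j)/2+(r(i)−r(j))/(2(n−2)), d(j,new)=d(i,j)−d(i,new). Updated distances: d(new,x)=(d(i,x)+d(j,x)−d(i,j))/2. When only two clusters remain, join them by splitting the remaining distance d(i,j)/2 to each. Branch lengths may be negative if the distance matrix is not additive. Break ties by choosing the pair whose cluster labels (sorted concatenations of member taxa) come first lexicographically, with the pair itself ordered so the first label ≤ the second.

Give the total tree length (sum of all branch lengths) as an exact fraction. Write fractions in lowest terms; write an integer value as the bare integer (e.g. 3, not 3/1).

iteration 1: select I,K (d=1, Q=-153); attach at lengths (-19/10, 29/10); label the merged cluster IK
  updated: d(D,IK)=29/2, d(E,IK)=13, d(H,IK)=16, d(IK,L)=23, d(IK,U)=9
iteration 2: select E,L (d=14, Q=-118); attach at lengths (29/4, 27/4); label the merged cluster EL
  updated: d(D,EL)=16, d(EL,H)=5, d(EL,IK)=11, d(EL,U)=13
iteration 3: select EL,IK (d=11, Q=-125/2); attach at lengths (55/12, 77/12); label the merged cluster EIKL
  updated: d(D,EIKL)=39/4, d(EIKL,H)=5, d(EIKL,U)=11/2
iteration 4: select D,U (d=3, Q=-101/4); attach at lengths (73/16, -25/16); label the merged cluster DU
  updated: d(DU,EIKL)=49/8, d(DU,H)=7/2
iteration 5: select DU,EIKL (d=49/8, Q=-117/8); attach at lengths (37/16, 61/16); label the merged cluster DEIKLU
  updated: d(DEIKLU,H)=19/16
iteration 6: select DEIKLU,H (d=19/16); attach at lengths (19/32, 19/32); label the merged cluster DEHIKLU
final tree: (((D:73/16,U:-25/16):37/16,((E:29/4,L:27/4):55/12,(I:-19/10,K:29/10):77/12):61/16):19/32,H:19/32)
total length: 581/16

581/16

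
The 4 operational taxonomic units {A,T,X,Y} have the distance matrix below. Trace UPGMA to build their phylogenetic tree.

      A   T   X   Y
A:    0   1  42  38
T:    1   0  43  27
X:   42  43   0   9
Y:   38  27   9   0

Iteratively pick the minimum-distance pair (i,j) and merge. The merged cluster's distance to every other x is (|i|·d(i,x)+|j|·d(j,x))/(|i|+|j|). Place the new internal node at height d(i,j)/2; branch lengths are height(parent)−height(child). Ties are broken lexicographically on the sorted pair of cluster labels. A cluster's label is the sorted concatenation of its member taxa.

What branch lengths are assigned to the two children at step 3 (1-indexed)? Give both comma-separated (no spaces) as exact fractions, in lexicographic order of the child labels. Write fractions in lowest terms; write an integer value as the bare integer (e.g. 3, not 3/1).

1. join A+T (d=1) ⇒ AT; edges |A|=1/2, |T|=1/2
  updated: d(AT,X)=85/2, d(AT,Y)=65/2
2. join X+Y (d=9) ⇒ XY; edges |X|=9/2, |Y|=9/2
  updated: d(AT,XY)=75/2
3. join AT+XY (d=75/2) ⇒ ATXY; edges |AT|=73/4, |XY|=57/4
final tree: ((A:1/2,T:1/2):73/4,(X:9/2,Y:9/2):57/4)
total length: 85/2

73/4,57/4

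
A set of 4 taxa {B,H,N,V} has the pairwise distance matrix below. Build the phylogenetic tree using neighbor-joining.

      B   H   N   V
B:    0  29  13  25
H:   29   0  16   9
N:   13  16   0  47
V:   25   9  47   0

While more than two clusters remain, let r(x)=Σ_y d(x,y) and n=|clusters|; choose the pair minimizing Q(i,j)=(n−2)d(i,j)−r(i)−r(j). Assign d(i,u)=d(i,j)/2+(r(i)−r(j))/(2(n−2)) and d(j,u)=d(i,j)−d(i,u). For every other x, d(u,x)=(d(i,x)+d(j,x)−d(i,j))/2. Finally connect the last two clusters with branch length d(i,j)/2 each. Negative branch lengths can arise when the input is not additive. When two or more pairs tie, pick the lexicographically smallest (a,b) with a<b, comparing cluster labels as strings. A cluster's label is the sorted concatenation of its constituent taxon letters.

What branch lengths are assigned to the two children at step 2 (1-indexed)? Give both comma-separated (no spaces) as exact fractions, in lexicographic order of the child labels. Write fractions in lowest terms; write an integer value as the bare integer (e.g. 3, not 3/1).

73/4,-9/4

1. join B+N (d=13, Q=-117) ⇒ BN; edges |B|=17/4, |N|=35/4
  updated: d(BN,H)=16, d(BN,V)=59/2
2. join BN+H (d=16, Q=-109/2) ⇒ BHN; edges |BN|=73/4, |H|=-9/4
  updated: d(BHN,V)=45/4
3. join BHN+V (d=45/4) ⇒ BHNV; edges |BHN|=45/8, |V|=45/8
final tree: (((B:17/4,N:35/4):73/4,H:-9/4):45/8,V:45/8)
total length: 161/4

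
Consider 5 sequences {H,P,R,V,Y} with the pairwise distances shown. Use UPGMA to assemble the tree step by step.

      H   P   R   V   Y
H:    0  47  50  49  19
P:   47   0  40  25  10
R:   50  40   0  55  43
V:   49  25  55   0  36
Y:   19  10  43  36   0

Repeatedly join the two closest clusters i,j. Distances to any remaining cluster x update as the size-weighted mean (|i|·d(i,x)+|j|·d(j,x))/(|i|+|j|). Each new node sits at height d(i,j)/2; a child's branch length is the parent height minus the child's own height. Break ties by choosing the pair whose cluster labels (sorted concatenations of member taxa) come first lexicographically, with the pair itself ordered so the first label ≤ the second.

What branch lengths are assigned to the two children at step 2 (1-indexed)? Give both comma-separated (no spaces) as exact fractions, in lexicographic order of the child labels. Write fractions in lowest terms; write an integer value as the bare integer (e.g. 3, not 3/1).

1. join P+Y (d=10) ⇒ PY; edges |P|=5, |Y|=5
  updated: d(H,PY)=33, d(PY,R)=83/2, d(PY,V)=61/2
2. join PY+V (d=61/2) ⇒ PVY; edges |PY|=41/4, |V|=61/4
  updated: d(H,PVY)=115/3, d(PVY,R)=46
3. join H+PVY (d=115/3) ⇒ HPVY; edges |H|=115/6, |PVY|=47/12
  updated: d(HPVY,R)=47
4. join HPVY+R (d=47) ⇒ HPRVY; edges |HPVY|=13/3, |R|=47/2
final tree: ((H:115/6,((P:5,Y:5):41/4,V:61/4):47/12):13/3,R:47/2)
total length: 1037/12

41/4,61/4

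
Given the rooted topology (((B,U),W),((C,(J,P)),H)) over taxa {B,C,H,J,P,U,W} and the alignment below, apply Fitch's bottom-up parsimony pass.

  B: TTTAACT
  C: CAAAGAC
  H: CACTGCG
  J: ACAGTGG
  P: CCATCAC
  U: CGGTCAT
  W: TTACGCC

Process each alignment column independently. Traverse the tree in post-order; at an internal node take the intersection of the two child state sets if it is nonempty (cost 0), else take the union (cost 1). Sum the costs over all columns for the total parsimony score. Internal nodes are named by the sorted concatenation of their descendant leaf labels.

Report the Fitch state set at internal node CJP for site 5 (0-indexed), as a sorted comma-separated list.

[col 0] BU: children B:{T}, U:{C} ∪→ {C,T}; cost 1
[col 0] BUW: children BU:{C,T}, W:{T} ∩→ {T}; cost 0
[col 0] JP: children J:{A}, P:{C} ∪→ {A,C}; cost 1
[col 0] CJP: children C:{C}, JP:{A,C} ∩→ {C}; cost 0
[col 0] CHJP: children CJP:{C}, H:{C} ∩→ {C}; cost 0
[col 0] BCHJPUW: children BUW:{T}, CHJP:{C} ∪→ {C,T}; cost 1
[col 1] BU: children B:{T}, U:{G} ∪→ {G,T}; cost 1
[col 1] BUW: children BU:{G,T}, W:{T} ∩→ {T}; cost 0
[col 1] JP: children J:{C}, P:{C} ∩→ {C}; cost 0
[col 1] CJP: children C:{A}, JP:{C} ∪→ {A,C}; cost 1
[col 1] CHJP: children CJP:{A,C}, H:{A} ∩→ {A}; cost 0
[col 1] BCHJPUW: children BUW:{T}, CHJP:{A} ∪→ {A,T}; cost 1
[col 2] BU: children B:{T}, U:{G} ∪→ {G,T}; cost 1
[col 2] BUW: children BU:{G,T}, W:{A} ∪→ {A,G,T}; cost 1
[col 2] JP: children J:{A}, P:{A} ∩→ {A}; cost 0
[col 2] CJP: children C:{A}, JP:{A} ∩→ {A}; cost 0
[col 2] CHJP: children CJP:{A}, H:{C} ∪→ {A,C}; cost 1
[col 2] BCHJPUW: children BUW:{A,G,T}, CHJP:{A,C} ∩→ {A}; cost 0
[col 3] BU: children B:{A}, U:{T} ∪→ {A,T}; cost 1
[col 3] BUW: children BU:{A,T}, W:{C} ∪→ {A,C,T}; cost 1
[col 3] JP: children J:{G}, P:{T} ∪→ {G,T}; cost 1
[col 3] CJP: children C:{A}, JP:{G,T} ∪→ {A,G,T}; cost 1
[col 3] CHJP: children CJP:{A,G,T}, H:{T} ∩→ {T}; cost 0
[col 3] BCHJPUW: children BUW:{A,C,T}, CHJP:{T} ∩→ {T}; cost 0
[col 4] BU: children B:{A}, U:{C} ∪→ {A,C}; cost 1
[col 4] BUW: children BU:{A,C}, W:{G} ∪→ {A,C,G}; cost 1
[col 4] JP: children J:{T}, P:{C} ∪→ {C,T}; cost 1
[col 4] CJP: children C:{G}, JP:{C,T} ∪→ {C,G,T}; cost 1
[col 4] CHJP: children CJP:{C,G,T}, H:{G} ∩→ {G}; cost 0
[col 4] BCHJPUW: children BUW:{A,C,G}, CHJP:{G} ∩→ {G}; cost 0
[col 5] BU: children B:{C}, U:{A} ∪→ {A,C}; cost 1
[col 5] BUW: children BU:{A,C}, W:{C} ∩→ {C}; cost 0
[col 5] JP: children J:{G}, P:{A} ∪→ {A,G}; cost 1
[col 5] CJP: children C:{A}, JP:{A,G} ∩→ {A}; cost 0
[col 5] CHJP: children CJP:{A}, H:{C} ∪→ {A,C}; cost 1
[col 5] BCHJPUW: children BUW:{C}, CHJP:{A,C} ∩→ {C}; cost 0
[col 6] BU: children B:{T}, U:{T} ∩→ {T}; cost 0
[col 6] BUW: children BU:{T}, W:{C} ∪→ {C,T}; cost 1
[col 6] JP: children J:{G}, P:{C} ∪→ {C,G}; cost 1
[col 6] CJP: children C:{C}, JP:{C,G} ∩→ {C}; cost 0
[col 6] CHJP: children CJP:{C}, H:{G} ∪→ {C,G}; cost 1
[col 6] BCHJPUW: children BUW:{C,T}, CHJP:{C,G} ∩→ {C}; cost 0
per-site changes: [3, 3, 3, 4, 4, 3, 3]; total = 23

A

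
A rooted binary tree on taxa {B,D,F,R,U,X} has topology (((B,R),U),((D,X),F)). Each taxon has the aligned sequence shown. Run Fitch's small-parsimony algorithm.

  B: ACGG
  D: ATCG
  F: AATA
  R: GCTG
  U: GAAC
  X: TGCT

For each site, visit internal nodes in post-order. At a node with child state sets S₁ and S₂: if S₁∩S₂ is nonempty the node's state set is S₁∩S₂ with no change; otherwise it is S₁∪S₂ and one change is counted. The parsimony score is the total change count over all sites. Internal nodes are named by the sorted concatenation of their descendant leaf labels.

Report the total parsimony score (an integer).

12

[col 0] BR: children B:{A}, R:{G} ∪→ {A,G}; cost 1
[col 0] BRU: children BR:{A,G}, U:{G} ∩→ {G}; cost 0
[col 0] DX: children D:{A}, X:{T} ∪→ {A,T}; cost 1
[col 0] DFX: children DX:{A,T}, F:{A} ∩→ {A}; cost 0
[col 0] BDFRUX: children BRU:{G}, DFX:{A} ∪→ {A,G}; cost 1
[col 1] BR: children B:{C}, R:{C} ∩→ {C}; cost 0
[col 1] BRU: children BR:{C}, U:{A} ∪→ {A,C}; cost 1
[col 1] DX: children D:{T}, X:{G} ∪→ {G,T}; cost 1
[col 1] DFX: children DX:{G,T}, F:{A} ∪→ {A,G,T}; cost 1
[col 1] BDFRUX: children BRU:{A,C}, DFX:{A,G,T} ∩→ {A}; cost 0
[col 2] BR: children B:{G}, R:{T} ∪→ {G,T}; cost 1
[col 2] BRU: children BR:{G,T}, U:{A} ∪→ {A,G,T}; cost 1
[col 2] DX: children D:{C}, X:{C} ∩→ {C}; cost 0
[col 2] DFX: children DX:{C}, F:{T} ∪→ {C,T}; cost 1
[col 2] BDFRUX: children BRU:{A,G,T}, DFX:{C,T} ∩→ {T}; cost 0
[col 3] BR: children B:{G}, R:{G} ∩→ {G}; cost 0
[col 3] BRU: children BR:{G}, U:{C} ∪→ {C,G}; cost 1
[col 3] DX: children D:{G}, X:{T} ∪→ {G,T}; cost 1
[col 3] DFX: children DX:{G,T}, F:{A} ∪→ {A,G,T}; cost 1
[col 3] BDFRUX: children BRU:{C,G}, DFX:{A,G,T} ∩→ {G}; cost 0
per-site changes: [3, 3, 3, 3]; total = 12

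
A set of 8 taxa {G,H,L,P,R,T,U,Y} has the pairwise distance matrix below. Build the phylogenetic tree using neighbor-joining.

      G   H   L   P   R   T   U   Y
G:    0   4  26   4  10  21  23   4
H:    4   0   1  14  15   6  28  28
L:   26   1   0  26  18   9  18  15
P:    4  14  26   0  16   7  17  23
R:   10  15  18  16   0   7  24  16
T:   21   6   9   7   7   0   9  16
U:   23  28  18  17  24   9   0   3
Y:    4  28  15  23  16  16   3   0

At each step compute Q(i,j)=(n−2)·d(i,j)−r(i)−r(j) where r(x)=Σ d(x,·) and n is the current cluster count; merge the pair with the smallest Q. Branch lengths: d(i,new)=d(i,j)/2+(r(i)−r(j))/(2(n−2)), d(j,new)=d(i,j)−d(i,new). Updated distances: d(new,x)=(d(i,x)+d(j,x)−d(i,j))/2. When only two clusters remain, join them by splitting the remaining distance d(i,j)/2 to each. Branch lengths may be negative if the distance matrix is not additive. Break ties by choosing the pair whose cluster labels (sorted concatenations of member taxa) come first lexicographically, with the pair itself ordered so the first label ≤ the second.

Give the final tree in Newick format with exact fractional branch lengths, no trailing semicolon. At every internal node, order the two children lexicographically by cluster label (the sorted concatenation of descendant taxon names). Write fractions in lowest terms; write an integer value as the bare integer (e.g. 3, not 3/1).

(((((G:25/16,P:39/16):14/3,(U:35/12,Y:1/12):103/12):73/32,R:187/32):69/32,(H:-47/20,L:67/20):233/32):-9/64,T:-9/64)

iteration 1: select U,Y (d=3, Q=-209); attach at lengths (35/12, 1/12); label the merged cluster UY
  updated: d(G,UY)=12, d(H,UY)=53/2, d(L,UY)=15, d(P,UY)=37/2, d(R,UY)=37/2, d(T,UY)=11
iteration 2: select H,L (d=1, Q=-313/2); attach at lengths (-47/20, 67/20); label the merged cluster HL
  updated: d(G,HL)=29/2, d(HL,P)=39/2, d(HL,R)=16, d(HL,T)=7, d(HL,UY)=81/4
iteration 3: select G,P (d=4, Q=-221/2); attach at lengths (25/16, 39/16); label the merged cluster GP
  updated: d(GP,HL)=15, d(GP,R)=11, d(GP,T)=12, d(GP,UY)=53/4
iteration 4: select GP,UY (d=53/4, Q=-149/2); attach at lengths (14/3, 103/12); label the merged cluster GPUY
  updated: d(GPUY,HL)=11, d(GPUY,R)=65/8, d(GPUY,T)=39/8
iteration 5: select GPUY,R (d=65/8, Q=-311/8); attach at lengths (73/32, 187/32); label the merged cluster GPRUY
  updated: d(GPRUY,HL)=151/16, d(GPRUY,T)=15/8
iteration 6: select GPRUY,HL (d=151/16, Q=-293/16); attach at lengths (69/32, 233/32); label the merged cluster GHLPRUY
  updated: d(GHLPRUY,T)=-9/32
iteration 7: select GHLPRUY,T (d=-9/32); attach at lengths (-9/64, -9/64); label the merged cluster GHLPRTUY
final tree: (((((G:25/16,P:39/16):14/3,(U:35/12,Y:1/12):103/12):73/32,R:187/32):69/32,(H:-47/20,L:67/20):233/32):-9/64,T:-9/64)
total length: 1233/32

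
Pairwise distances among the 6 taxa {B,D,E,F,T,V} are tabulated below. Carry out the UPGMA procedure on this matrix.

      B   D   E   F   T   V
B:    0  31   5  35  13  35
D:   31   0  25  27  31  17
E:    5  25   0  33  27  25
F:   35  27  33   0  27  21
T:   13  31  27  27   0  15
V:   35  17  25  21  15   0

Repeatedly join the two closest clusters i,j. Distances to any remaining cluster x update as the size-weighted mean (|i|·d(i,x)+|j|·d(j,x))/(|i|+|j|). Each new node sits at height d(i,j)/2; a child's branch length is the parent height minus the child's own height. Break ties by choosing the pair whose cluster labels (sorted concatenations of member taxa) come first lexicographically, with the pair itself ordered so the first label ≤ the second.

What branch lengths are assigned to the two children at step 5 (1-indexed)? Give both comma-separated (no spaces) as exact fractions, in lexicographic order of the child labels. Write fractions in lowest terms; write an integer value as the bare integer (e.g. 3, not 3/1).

23/2,3/2

step 1: merge (B,E) at d=5; branch lengths B→5/2, E→5/2; new cluster BE
  updated: d(BE,D)=28, d(BE,F)=34, d(BE,T)=20, d(BE,V)=30
step 2: merge (T,V) at d=15; branch lengths T→15/2, V→15/2; new cluster TV
  updated: d(BE,TV)=25, d(D,TV)=24, d(F,TV)=24
step 3: merge (D,TV) at d=24; branch lengths D→12, TV→9/2; new cluster DTV
  updated: d(BE,DTV)=26, d(DTV,F)=25
step 4: merge (DTV,F) at d=25; branch lengths DTV→1/2, F→25/2; new cluster DFTV
  updated: d(BE,DFTV)=28
step 5: merge (BE,DFTV) at d=28; branch lengths BE→23/2, DFTV→3/2; new cluster BDEFTV
final tree: ((B:5/2,E:5/2):23/2,((D:12,(T:15/2,V:15/2):9/2):1/2,F:25/2):3/2)
total length: 125/2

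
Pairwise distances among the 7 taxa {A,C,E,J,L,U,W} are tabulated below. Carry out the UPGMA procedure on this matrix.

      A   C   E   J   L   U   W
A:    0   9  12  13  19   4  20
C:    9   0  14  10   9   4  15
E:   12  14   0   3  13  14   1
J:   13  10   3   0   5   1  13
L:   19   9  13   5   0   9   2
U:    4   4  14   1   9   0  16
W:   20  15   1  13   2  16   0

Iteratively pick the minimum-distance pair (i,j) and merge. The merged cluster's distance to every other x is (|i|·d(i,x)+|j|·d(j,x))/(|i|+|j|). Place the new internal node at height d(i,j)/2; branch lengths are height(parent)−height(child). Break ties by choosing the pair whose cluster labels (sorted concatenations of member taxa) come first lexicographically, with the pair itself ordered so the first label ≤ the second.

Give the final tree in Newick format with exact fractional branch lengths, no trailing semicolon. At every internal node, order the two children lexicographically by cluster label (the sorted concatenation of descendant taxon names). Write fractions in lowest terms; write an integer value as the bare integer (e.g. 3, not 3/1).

((A:13/3,(C:7/2,(J:1/2,U:1/2):3):5/6):15/8,((E:1/2,W:1/2):13/4,L:15/4):59/24)

iteration 1: select E,W (d=1); attach at lengths (1/2, 1/2); label the merged cluster EW
  updated: d(A,EW)=16, d(C,EW)=29/2, d(EW,J)=8, d(EW,L)=15/2, d(EW,U)=15
iteration 2: select J,U (d=1); attach at lengths (1/2, 1/2); label the merged cluster JU
  updated: d(A,JU)=17/2, d(C,JU)=7, d(EW,JU)=23/2, d(JU,L)=7
iteration 3: select C,JU (d=7); attach at lengths (7/2, 3); label the merged cluster CJU
  updated: d(A,CJU)=26/3, d(CJU,EW)=25/2, d(CJU,L)=23/3
iteration 4: select EW,L (d=15/2); attach at lengths (13/4, 15/4); label the merged cluster ELW
  updated: d(A,ELW)=17, d(CJU,ELW)=98/9
iteration 5: select A,CJU (d=26/3); attach at lengths (13/3, 5/6); label the merged cluster ACJU
  updated: d(ACJU,ELW)=149/12
iteration 6: select ACJU,ELW (d=149/12); attach at lengths (15/8, 59/24); label the merged cluster ACEJLUW
final tree: ((A:13/3,(C:7/2,(J:1/2,U:1/2):3):5/6):15/8,((E:1/2,W:1/2):13/4,L:15/4):59/24)
total length: 25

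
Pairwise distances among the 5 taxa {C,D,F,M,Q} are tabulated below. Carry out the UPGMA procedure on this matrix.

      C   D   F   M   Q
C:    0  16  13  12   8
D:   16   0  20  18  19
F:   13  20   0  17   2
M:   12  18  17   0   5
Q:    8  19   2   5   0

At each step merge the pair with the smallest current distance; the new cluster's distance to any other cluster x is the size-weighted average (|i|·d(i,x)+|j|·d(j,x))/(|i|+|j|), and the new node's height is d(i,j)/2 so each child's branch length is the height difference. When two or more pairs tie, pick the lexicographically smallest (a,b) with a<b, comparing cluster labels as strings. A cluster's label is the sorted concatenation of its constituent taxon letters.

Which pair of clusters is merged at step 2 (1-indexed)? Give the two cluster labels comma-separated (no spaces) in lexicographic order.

C,FQ

step 1: merge (F,Q) at d=2; branch lengths F→1, Q→1; new cluster FQ
  updated: d(C,FQ)=21/2, d(D,FQ)=39/2, d(FQ,M)=11
step 2: merge (C,FQ) at d=21/2; branch lengths C→21/4, FQ→17/4; new cluster CFQ
  updated: d(CFQ,D)=55/3, d(CFQ,M)=34/3
step 3: merge (CFQ,M) at d=34/3; branch lengths CFQ→5/12, M→17/3; new cluster CFMQ
  updated: d(CFMQ,D)=73/4
step 4: merge (CFMQ,D) at d=73/4; branch lengths CFMQ→83/24, D→73/8; new cluster CDFMQ
final tree: (((C:21/4,(F:1,Q:1):17/4):5/12,M:17/3):83/24,D:73/8)
total length: 181/6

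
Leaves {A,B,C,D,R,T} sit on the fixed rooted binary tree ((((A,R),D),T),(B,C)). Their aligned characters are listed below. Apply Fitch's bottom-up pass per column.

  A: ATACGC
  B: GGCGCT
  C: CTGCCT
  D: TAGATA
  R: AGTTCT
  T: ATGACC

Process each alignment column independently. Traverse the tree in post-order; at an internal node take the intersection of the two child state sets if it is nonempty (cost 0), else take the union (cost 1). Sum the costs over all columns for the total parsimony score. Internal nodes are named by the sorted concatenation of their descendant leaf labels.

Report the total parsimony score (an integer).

18

site 0, node AR: A={A} ∩ R={A} → {A} (+0)
site 0, node ADR: AR={A} ∪ D={T} → {A,T} (+1)
site 0, node ADRT: ADR={A,T} ∩ T={A} → {A} (+0)
site 0, node BC: B={G} ∪ C={C} → {C,G} (+1)
site 0, node ABCDRT: ADRT={A} ∪ BC={C,G} → {A,C,G} (+1)
site 1, node AR: A={T} ∪ R={G} → {G,T} (+1)
site 1, node ADR: AR={G,T} ∪ D={A} → {A,G,T} (+1)
site 1, node ADRT: ADR={A,G,T} ∩ T={T} → {T} (+0)
site 1, node BC: B={G} ∪ C={T} → {G,T} (+1)
site 1, node ABCDRT: ADRT={T} ∩ BC={G,T} → {T} (+0)
site 2, node AR: A={A} ∪ R={T} → {A,T} (+1)
site 2, node ADR: AR={A,T} ∪ D={G} → {A,G,T} (+1)
site 2, node ADRT: ADR={A,G,T} ∩ T={G} → {G} (+0)
site 2, node BC: B={C} ∪ C={G} → {C,G} (+1)
site 2, node ABCDRT: ADRT={G} ∩ BC={C,G} → {G} (+0)
site 3, node AR: A={C} ∪ R={T} → {C,T} (+1)
site 3, node ADR: AR={C,T} ∪ D={A} → {A,C,T} (+1)
site 3, node ADRT: ADR={A,C,T} ∩ T={A} → {A} (+0)
site 3, node BC: B={G} ∪ C={C} → {C,G} (+1)
site 3, node ABCDRT: ADRT={A} ∪ BC={C,G} → {A,C,G} (+1)
site 4, node AR: A={G} ∪ R={C} → {C,G} (+1)
site 4, node ADR: AR={C,G} ∪ D={T} → {C,G,T} (+1)
site 4, node ADRT: ADR={C,G,T} ∩ T={C} → {C} (+0)
site 4, node BC: B={C} ∩ C={C} → {C} (+0)
site 4, node ABCDRT: ADRT={C} ∩ BC={C} → {C} (+0)
site 5, node AR: A={C} ∪ R={T} → {C,T} (+1)
site 5, node ADR: AR={C,T} ∪ D={A} → {A,C,T} (+1)
site 5, node ADRT: ADR={A,C,T} ∩ T={C} → {C} (+0)
site 5, node BC: B={T} ∩ C={T} → {T} (+0)
site 5, node ABCDRT: ADRT={C} ∪ BC={T} → {C,T} (+1)
per-site changes: [3, 3, 3, 4, 2, 3]; total = 18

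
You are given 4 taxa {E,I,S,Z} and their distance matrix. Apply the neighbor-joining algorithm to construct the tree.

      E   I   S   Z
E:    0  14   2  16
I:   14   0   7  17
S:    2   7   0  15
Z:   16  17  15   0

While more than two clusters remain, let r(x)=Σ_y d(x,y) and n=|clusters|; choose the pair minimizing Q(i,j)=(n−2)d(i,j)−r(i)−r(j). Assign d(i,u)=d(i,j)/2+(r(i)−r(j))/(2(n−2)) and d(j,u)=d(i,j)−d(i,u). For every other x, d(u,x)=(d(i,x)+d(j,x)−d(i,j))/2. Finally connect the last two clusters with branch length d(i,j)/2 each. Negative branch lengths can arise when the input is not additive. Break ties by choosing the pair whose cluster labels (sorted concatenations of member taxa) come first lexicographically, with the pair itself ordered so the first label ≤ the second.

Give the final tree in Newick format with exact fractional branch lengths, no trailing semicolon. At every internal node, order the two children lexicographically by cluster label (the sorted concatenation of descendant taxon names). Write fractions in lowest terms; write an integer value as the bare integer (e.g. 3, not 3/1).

1. join E+S (d=2, Q=-52) ⇒ ES; edges |E|=3, |S|=-1
  updated: d(ES,I)=19/2, d(ES,Z)=29/2
2. join ES+I (d=19/2, Q=-41) ⇒ EIS; edges |ES|=7/2, |I|=6
  updated: d(EIS,Z)=11
3. join EIS+Z (d=11) ⇒ EISZ; edges |EIS|=11/2, |Z|=11/2
final tree: (((E:3,S:-1):7/2,I:6):11/2,Z:11/2)
total length: 45/2

(((E:3,S:-1):7/2,I:6):11/2,Z:11/2)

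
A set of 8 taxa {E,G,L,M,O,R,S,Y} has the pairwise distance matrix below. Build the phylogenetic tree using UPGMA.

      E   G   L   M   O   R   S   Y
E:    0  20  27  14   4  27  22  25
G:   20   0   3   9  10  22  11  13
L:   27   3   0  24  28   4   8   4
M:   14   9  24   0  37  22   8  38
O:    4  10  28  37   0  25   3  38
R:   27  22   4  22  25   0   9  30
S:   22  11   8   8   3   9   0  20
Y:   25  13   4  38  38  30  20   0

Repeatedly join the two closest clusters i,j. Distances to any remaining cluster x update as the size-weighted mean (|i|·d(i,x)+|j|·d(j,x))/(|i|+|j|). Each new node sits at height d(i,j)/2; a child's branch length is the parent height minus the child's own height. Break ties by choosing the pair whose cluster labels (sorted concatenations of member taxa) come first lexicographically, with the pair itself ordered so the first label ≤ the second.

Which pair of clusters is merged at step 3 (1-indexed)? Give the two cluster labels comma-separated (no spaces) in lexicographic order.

1. join G+L (d=3) ⇒ GL; edges |G|=3/2, |L|=3/2
  updated: d(E,GL)=47/2, d(GL,M)=33/2, d(GL,O)=19, d(GL,R)=13, d(GL,S)=19/2, d(GL,Y)=17/2
2. join O+S (d=3) ⇒ OS; edges |O|=3/2, |S|=3/2
  updated: d(E,OS)=13, d(GL,OS)=57/4, d(M,OS)=45/2, d(OS,R)=17, d(OS,Y)=29
3. join GL+Y (d=17/2) ⇒ GLY; edges |GL|=11/4, |Y|=17/4
  updated: d(E,GLY)=24, d(GLY,M)=71/3, d(GLY,OS)=115/6, d(GLY,R)=56/3
4. join E+OS (d=13) ⇒ EOS; edges |E|=13/2, |OS|=5
  updated: d(EOS,GLY)=187/9, d(EOS,M)=59/3, d(EOS,R)=61/3
5. join GLY+R (d=56/3) ⇒ GLRY; edges |GLY|=61/12, |R|=28/3
  updated: d(EOS,GLRY)=62/3, d(GLRY,M)=93/4
6. join EOS+M (d=59/3) ⇒ EMOS; edges |EOS|=10/3, |M|=59/6
  updated: d(EMOS,GLRY)=341/16
7. join EMOS+GLRY (d=341/16) ⇒ EGLMORSY; edges |EMOS|=79/96, |GLRY|=127/96
final tree: (((E:13/2,(O:3/2,S:3/2):5):10/3,M:59/6):79/96,(((G:3/2,L:3/2):11/4,Y:17/4):61/12,R:28/3):127/96)
total length: 2603/48

GL,Y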